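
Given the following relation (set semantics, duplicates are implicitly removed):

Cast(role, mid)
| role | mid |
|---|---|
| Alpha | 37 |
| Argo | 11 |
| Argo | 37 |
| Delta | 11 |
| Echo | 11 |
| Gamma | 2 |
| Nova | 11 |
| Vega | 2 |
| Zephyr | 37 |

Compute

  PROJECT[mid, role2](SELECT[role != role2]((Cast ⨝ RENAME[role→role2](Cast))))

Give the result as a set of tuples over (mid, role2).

ρ[role→role2]: schema becomes (role2, mid); tuples unchanged.
Joining Cast and RENAME[role→role2](Cast) on mid yields {(Alpha, 37, Alpha), (Alpha, 37, Argo), (Alpha, 37, Zephyr), (Argo, 11, Argo), (Argo, 11, Delta), (Argo, 11, Echo), (Argo, 11, Nova), (Argo, 37, Alpha), (Argo, 37, Argo), (Argo, 37, Zephyr), (Delta, 11, Argo), (Delta, 11, Delta), (Delta, 11, Echo), (Delta, 11, Nova), (Echo, 11, Argo), (Echo, 11, Delta), (Echo, 11, Echo), (Echo, 11, Nova), (Gamma, 2, Gamma), (Gamma, 2, Vega), (Nova, 11, Argo), (Nova, 11, Delta), (Nova, 11, Echo), (Nova, 11, Nova), (Vega, 2, Gamma), (Vega, 2, Vega), (Zephyr, 37, Alpha), (Zephyr, 37, Argo), (Zephyr, 37, Zephyr)}.
Filtering on role != role2 leaves {(Alpha, 37, Argo), (Alpha, 37, Zephyr), (Argo, 11, Delta), (Argo, 11, Echo), (Argo, 11, Nova), (Argo, 37, Alpha), (Argo, 37, Zephyr), (Delta, 11, Argo), (Delta, 11, Echo), (Delta, 11, Nova), (Echo, 11, Argo), (Echo, 11, Delta), (Echo, 11, Nova), (Gamma, 2, Vega), (Nova, 11, Argo), (Nova, 11, Delta), (Nova, 11, Echo), (Vega, 2, Gamma), (Zephyr, 37, Alpha), (Zephyr, 37, Argo)}.
Projecting to mid, role2 (11 duplicate(s) eliminated): {(11, Argo), (11, Delta), (11, Echo), (11, Nova), (2, Gamma), (2, Vega), (37, Alpha), (37, Argo), (37, Zephyr)}

{(11, Argo), (11, Delta), (11, Echo), (11, Nova), (2, Gamma), (2, Vega), (37, Alpha), (37, Argo), (37, Zephyr)}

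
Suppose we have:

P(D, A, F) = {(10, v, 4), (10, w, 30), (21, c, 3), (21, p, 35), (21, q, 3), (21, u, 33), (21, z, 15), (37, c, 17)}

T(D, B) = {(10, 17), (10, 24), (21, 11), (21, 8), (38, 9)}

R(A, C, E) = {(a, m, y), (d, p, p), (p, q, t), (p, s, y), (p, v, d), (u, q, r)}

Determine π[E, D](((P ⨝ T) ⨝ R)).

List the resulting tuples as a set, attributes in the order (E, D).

{(d, 21), (r, 21), (t, 21), (y, 21)}

Natural join on D: {(10, v, 4, 17), (10, v, 4, 24), (10, w, 30, 17), (10, w, 30, 24), (21, c, 3, 11), (21, c, 3, 8), (21, p, 35, 11), (21, p, 35, 8), (21, q, 3, 11), (21, q, 3, 8), (21, u, 33, 11), (21, u, 33, 8), (21, z, 15, 11), (21, z, 15, 8)}
Natural join on A: {(21, p, 35, 11, q, t), (21, p, 35, 11, s, y), (21, p, 35, 11, v, d), (21, p, 35, 8, q, t), (21, p, 35, 8, s, y), (21, p, 35, 8, v, d), (21, u, 33, 11, q, r), (21, u, 33, 8, q, r)}
π_{E, D} gives {(d, 21), (r, 21), (t, 21), (y, 21)} (4 duplicate(s) eliminated).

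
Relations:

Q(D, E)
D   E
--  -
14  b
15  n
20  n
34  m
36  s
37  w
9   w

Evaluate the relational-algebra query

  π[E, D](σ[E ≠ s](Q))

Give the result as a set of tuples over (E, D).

{(b, 14), (m, 34), (n, 15), (n, 20), (w, 37), (w, 9)}

Selection E ≠ s: {(14, b), (15, n), (20, n), (34, m), (37, w), (9, w)}
π[E, D]: project onto (E, D) → {(b, 14), (m, 34), (n, 15), (n, 20), (w, 37), (w, 9)}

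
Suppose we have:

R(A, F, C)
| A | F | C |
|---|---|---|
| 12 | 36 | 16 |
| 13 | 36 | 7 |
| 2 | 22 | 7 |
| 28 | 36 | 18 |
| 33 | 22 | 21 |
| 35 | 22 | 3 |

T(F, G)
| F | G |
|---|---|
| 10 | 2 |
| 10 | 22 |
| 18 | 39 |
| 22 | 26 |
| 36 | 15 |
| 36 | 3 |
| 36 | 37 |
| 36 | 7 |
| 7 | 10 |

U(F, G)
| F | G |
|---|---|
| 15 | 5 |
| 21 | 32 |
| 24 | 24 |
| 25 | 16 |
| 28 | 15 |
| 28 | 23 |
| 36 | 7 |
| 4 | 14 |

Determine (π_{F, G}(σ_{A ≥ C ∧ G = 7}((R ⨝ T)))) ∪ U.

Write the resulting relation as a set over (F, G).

Joining R and T on F yields {(12, 36, 16, 15), (12, 36, 16, 3), (12, 36, 16, 37), (12, 36, 16, 7), (13, 36, 7, 15), (13, 36, 7, 3), (13, 36, 7, 37), (13, 36, 7, 7), (2, 22, 7, 26), (28, 36, 18, 15), (28, 36, 18, 3), (28, 36, 18, 37), (28, 36, 18, 7), (33, 22, 21, 26), (35, 22, 3, 26)}.
Selection A ≥ C ∧ G = 7: {(13, 36, 7, 7), (28, 36, 18, 7)}
π[F, G]: project onto (F, G) (1 duplicate(s) eliminated) → {(36, 7)}
Set union of the two operands is {(15, 5), (21, 32), (24, 24), (25, 16), (28, 15), (28, 23), (36, 7), (4, 14)}.

{(15, 5), (21, 32), (24, 24), (25, 16), (28, 15), (28, 23), (36, 7), (4, 14)}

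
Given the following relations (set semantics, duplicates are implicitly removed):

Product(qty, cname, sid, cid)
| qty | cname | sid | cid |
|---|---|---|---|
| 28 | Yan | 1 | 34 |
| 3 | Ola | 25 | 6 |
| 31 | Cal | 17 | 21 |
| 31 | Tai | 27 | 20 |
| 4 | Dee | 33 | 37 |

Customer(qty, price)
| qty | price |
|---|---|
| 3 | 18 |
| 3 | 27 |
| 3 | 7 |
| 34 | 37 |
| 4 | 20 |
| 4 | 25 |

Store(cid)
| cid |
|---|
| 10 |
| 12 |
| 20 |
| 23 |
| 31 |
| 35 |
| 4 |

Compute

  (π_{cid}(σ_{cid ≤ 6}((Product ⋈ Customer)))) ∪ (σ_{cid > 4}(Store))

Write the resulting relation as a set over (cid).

Product ⋈ Customer (natural join on qty): {(3, Ola, 25, 6, 18), (3, Ola, 25, 6, 27), (3, Ola, 25, 6, 7), (4, Dee, 33, 37, 20), (4, Dee, 33, 37, 25)}
σ[cid ≤ 6]: keep tuples satisfying cid ≤ 6 → {(3, Ola, 25, 6, 18), (3, Ola, 25, 6, 27), (3, Ola, 25, 6, 7)}
π[cid]: project onto (cid) (2 duplicate(s) eliminated) → {6}
σ[cid > 4]: keep tuples satisfying cid > 4 → {10, 12, 20, 23, 31, 35}
Set union of the two operands is {10, 12, 20, 23, 31, 35, 6}.

{10, 12, 20, 23, 31, 35, 6}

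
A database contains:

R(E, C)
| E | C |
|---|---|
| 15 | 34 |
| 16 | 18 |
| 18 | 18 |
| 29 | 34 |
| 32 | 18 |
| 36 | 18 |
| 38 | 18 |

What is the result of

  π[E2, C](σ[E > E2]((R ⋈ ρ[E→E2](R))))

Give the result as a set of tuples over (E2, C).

ρ[E→E2]: schema becomes (E2, C); tuples unchanged.
Natural join on C: {(15, 34, 15), (15, 34, 29), (16, 18, 16), (16, 18, 18), (16, 18, 32), (16, 18, 36), (16, 18, 38), (18, 18, 16), (18, 18, 18), (18, 18, 32), (18, 18, 36), (18, 18, 38), (29, 34, 15), (29, 34, 29), (32, 18, 16), (32, 18, 18), (32, 18, 32), (32, 18, 36), (32, 18, 38), (36, 18, 16), (36, 18, 18), (36, 18, 32), (36, 18, 36), (36, 18, 38), (38, 18, 16), (38, 18, 18), (38, 18, 32), (38, 18, 36), (38, 18, 38)}
Apply σ_{E > E2}; surviving tuples: {(18, 18, 16), (29, 34, 15), (32, 18, 16), (32, 18, 18), (36, 18, 16), (36, 18, 18), (36, 18, 32), (38, 18, 16), (38, 18, 18), (38, 18, 32), (38, 18, 36)}
Keep only column(s) E2, C (6 duplicate(s) eliminated): {(15, 34), (16, 18), (18, 18), (32, 18), (36, 18)}

{(15, 34), (16, 18), (18, 18), (32, 18), (36, 18)}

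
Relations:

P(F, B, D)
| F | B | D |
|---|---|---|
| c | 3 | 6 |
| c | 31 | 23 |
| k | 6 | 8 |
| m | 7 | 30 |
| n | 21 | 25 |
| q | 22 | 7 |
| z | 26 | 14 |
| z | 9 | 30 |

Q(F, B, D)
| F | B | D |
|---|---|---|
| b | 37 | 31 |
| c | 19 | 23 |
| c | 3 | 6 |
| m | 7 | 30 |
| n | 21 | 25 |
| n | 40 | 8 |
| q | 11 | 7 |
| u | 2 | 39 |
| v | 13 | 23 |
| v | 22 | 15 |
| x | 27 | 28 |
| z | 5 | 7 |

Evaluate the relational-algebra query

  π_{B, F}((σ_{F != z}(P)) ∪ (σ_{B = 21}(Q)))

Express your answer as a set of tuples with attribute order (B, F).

{(21, n), (22, q), (3, c), (31, c), (6, k), (7, m)}

σ[F != z]: keep tuples satisfying F != z → {(c, 3, 6), (c, 31, 23), (k, 6, 8), (m, 7, 30), (n, 21, 25), (q, 22, 7)}
σ[B = 21]: keep tuples satisfying B = 21 → {(n, 21, 25)}
Union: {(c, 3, 6), (c, 31, 23), (k, 6, 8), (m, 7, 30), (n, 21, 25), (q, 22, 7)} with {(n, 21, 25)} → {(c, 3, 6), (c, 31, 23), (k, 6, 8), (m, 7, 30), (n, 21, 25), (q, 22, 7)}
Keep only column(s) B, F: {(21, n), (22, q), (3, c), (31, c), (6, k), (7, m)}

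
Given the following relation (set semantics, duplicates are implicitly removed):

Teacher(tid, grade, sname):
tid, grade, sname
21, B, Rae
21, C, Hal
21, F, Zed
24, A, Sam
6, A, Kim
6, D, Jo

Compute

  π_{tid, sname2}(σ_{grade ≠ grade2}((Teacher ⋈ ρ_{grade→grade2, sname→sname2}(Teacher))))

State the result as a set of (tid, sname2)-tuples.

ρ[grade→grade2, sname→sname2]: schema becomes (tid, grade2, sname2); tuples unchanged.
Teacher ⋈ ρ_{grade→grade2, sname→sname2}(Teacher) (natural join on tid): {(21, B, Rae, B, Rae), (21, B, Rae, C, Hal), (21, B, Rae, F, Zed), (21, C, Hal, B, Rae), (21, C, Hal, C, Hal), (21, C, Hal, F, Zed), (21, F, Zed, B, Rae), (21, F, Zed, C, Hal), (21, F, Zed, F, Zed), (24, A, Sam, A, Sam), (6, A, Kim, A, Kim), (6, A, Kim, D, Jo), (6, D, Jo, A, Kim), (6, D, Jo, D, Jo)}
Apply σ_{grade ≠ grade2}; surviving tuples: {(21, B, Rae, C, Hal), (21, B, Rae, F, Zed), (21, C, Hal, B, Rae), (21, C, Hal, F, Zed), (21, F, Zed, B, Rae), (21, F, Zed, C, Hal), (6, A, Kim, D, Jo), (6, D, Jo, A, Kim)}
π[tid, sname2]: project onto (tid, sname2) (3 duplicate(s) eliminated) → {(21, Hal), (21, Rae), (21, Zed), (6, Jo), (6, Kim)}

{(21, Hal), (21, Rae), (21, Zed), (6, Jo), (6, Kim)}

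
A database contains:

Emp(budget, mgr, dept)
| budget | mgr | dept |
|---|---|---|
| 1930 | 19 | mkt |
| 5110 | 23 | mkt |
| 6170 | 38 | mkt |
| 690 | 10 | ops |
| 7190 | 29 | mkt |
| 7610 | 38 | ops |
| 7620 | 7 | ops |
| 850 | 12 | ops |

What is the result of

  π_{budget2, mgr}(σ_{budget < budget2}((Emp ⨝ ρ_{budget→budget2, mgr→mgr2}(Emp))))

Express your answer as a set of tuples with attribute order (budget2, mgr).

ρ[budget→budget2, mgr→mgr2]: schema becomes (budget2, mgr2, dept); tuples unchanged.
Joining Emp and ρ_{budget→budget2, mgr→mgr2}(Emp) on dept yields {(1930, 19, mkt, 1930, 19), (1930, 19, mkt, 5110, 23), (1930, 19, mkt, 6170, 38), (1930, 19, mkt, 7190, 29), (5110, 23, mkt, 1930, 19), (5110, 23, mkt, 5110, 23), (5110, 23, mkt, 6170, 38), (5110, 23, mkt, 7190, 29), (6170, 38, mkt, 1930, 19), (6170, 38, mkt, 5110, 23), (6170, 38, mkt, 6170, 38), (6170, 38, mkt, 7190, 29), (690, 10, ops, 690, 10), (690, 10, ops, 7610, 38), (690, 10, ops, 7620, 7), (690, 10, ops, 850, 12), (7190, 29, mkt, 1930, 19), (7190, 29, mkt, 5110, 23), (7190, 29, mkt, 6170, 38), (7190, 29, mkt, 7190, 29), (7610, 38, ops, 690, 10), (7610, 38, ops, 7610, 38), (7610, 38, ops, 7620, 7), (7610, 38, ops, 850, 12), (7620, 7, ops, 690, 10), (7620, 7, ops, 7610, 38), (7620, 7, ops, 7620, 7), (7620, 7, ops, 850, 12), (850, 12, ops, 690, 10), (850, 12, ops, 7610, 38), (850, 12, ops, 7620, 7), (850, 12, ops, 850, 12)}.
Filtering on budget < budget2 leaves {(1930, 19, mkt, 5110, 23), (1930, 19, mkt, 6170, 38), (1930, 19, mkt, 7190, 29), (5110, 23, mkt, 6170, 38), (5110, 23, mkt, 7190, 29), (6170, 38, mkt, 7190, 29), (690, 10, ops, 7610, 38), (690, 10, ops, 7620, 7), (690, 10, ops, 850, 12), (7610, 38, ops, 7620, 7), (850, 12, ops, 7610, 38), (850, 12, ops, 7620, 7)}.
Keep only column(s) budget2, mgr: {(5110, 19), (6170, 19), (6170, 23), (7190, 19), (7190, 23), (7190, 38), (7610, 10), (7610, 12), (7620, 10), (7620, 12), (7620, 38), (850, 10)}

{(5110, 19), (6170, 19), (6170, 23), (7190, 19), (7190, 23), (7190, 38), (7610, 10), (7610, 12), (7620, 10), (7620, 12), (7620, 38), (850, 10)}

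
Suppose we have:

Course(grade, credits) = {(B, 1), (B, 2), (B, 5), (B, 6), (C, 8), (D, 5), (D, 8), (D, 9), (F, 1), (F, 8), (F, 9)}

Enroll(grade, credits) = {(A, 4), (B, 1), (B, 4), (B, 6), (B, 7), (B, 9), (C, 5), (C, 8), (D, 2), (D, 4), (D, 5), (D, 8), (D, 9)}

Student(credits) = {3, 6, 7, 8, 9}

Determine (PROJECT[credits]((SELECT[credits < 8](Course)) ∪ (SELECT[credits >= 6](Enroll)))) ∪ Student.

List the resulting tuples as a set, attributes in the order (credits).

σ[credits < 8]: keep tuples satisfying credits < 8 → {(B, 1), (B, 2), (B, 5), (B, 6), (D, 5), (F, 1)}
σ[credits >= 6]: keep tuples satisfying credits >= 6 → {(B, 6), (B, 7), (B, 9), (C, 8), (D, 8), (D, 9)}
Taking the union: {(B, 1), (B, 2), (B, 5), (B, 6), (B, 7), (B, 9), (C, 8), (D, 5), (D, 8), (D, 9), (F, 1)}
Keep only column(s) credits (4 duplicate(s) eliminated): {1, 2, 5, 6, 7, 8, 9}
Taking the union: {1, 2, 3, 5, 6, 7, 8, 9}

{1, 2, 3, 5, 6, 7, 8, 9}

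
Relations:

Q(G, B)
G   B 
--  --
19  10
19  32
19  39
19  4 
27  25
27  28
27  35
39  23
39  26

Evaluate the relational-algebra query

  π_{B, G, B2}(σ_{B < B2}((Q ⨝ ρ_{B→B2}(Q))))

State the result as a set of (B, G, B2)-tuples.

{(10, 19, 32), (10, 19, 39), (23, 39, 26), (25, 27, 28), (25, 27, 35), (28, 27, 35), (32, 19, 39), (4, 19, 10), (4, 19, 32), (4, 19, 39)}

ρ[B→B2]: schema becomes (G, B2); tuples unchanged.
Joining Q and ρ_{B→B2}(Q) on G yields {(19, 10, 10), (19, 10, 32), (19, 10, 39), (19, 10, 4), (19, 32, 10), (19, 32, 32), (19, 32, 39), (19, 32, 4), (19, 39, 10), (19, 39, 32), (19, 39, 39), (19, 39, 4), (19, 4, 10), (19, 4, 32), (19, 4, 39), (19, 4, 4), (27, 25, 25), (27, 25, 28), (27, 25, 35), (27, 28, 25), (27, 28, 28), (27, 28, 35), (27, 35, 25), (27, 35, 28), (27, 35, 35), (39, 23, 23), (39, 23, 26), (39, 26, 23), (39, 26, 26)}.
Filtering on B < B2 leaves {(19, 10, 32), (19, 10, 39), (19, 32, 39), (19, 4, 10), (19, 4, 32), (19, 4, 39), (27, 25, 28), (27, 25, 35), (27, 28, 35), (39, 23, 26)}.
π_{B, G, B2} gives {(10, 19, 32), (10, 19, 39), (23, 39, 26), (25, 27, 28), (25, 27, 35), (28, 27, 35), (32, 19, 39), (4, 19, 10), (4, 19, 32), (4, 19, 39)}.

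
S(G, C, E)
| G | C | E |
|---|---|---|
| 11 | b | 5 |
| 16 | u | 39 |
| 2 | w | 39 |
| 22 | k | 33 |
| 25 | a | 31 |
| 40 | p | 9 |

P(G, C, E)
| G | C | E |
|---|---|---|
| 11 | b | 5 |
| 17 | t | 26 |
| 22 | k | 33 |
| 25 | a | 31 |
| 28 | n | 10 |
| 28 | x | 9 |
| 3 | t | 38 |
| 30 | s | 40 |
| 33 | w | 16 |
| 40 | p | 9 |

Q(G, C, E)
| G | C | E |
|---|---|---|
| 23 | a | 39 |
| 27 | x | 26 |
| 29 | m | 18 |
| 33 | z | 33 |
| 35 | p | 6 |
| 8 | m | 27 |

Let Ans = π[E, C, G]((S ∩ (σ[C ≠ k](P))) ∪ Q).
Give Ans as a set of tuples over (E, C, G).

Filtering on C ≠ k leaves {(11, b, 5), (17, t, 26), (25, a, 31), (28, n, 10), (28, x, 9), (3, t, 38), (30, s, 40), (33, w, 16), (40, p, 9)}.
Set intersection of the two operands is {(11, b, 5), (25, a, 31), (40, p, 9)}.
Set union of the two operands is {(11, b, 5), (23, a, 39), (25, a, 31), (27, x, 26), (29, m, 18), (33, z, 33), (35, p, 6), (40, p, 9), (8, m, 27)}.
π[E, C, G]: project onto (E, C, G) → {(18, m, 29), (26, x, 27), (27, m, 8), (31, a, 25), (33, z, 33), (39, a, 23), (5, b, 11), (6, p, 35), (9, p, 40)}

{(18, m, 29), (26, x, 27), (27, m, 8), (31, a, 25), (33, z, 33), (39, a, 23), (5, b, 11), (6, p, 35), (9, p, 40)}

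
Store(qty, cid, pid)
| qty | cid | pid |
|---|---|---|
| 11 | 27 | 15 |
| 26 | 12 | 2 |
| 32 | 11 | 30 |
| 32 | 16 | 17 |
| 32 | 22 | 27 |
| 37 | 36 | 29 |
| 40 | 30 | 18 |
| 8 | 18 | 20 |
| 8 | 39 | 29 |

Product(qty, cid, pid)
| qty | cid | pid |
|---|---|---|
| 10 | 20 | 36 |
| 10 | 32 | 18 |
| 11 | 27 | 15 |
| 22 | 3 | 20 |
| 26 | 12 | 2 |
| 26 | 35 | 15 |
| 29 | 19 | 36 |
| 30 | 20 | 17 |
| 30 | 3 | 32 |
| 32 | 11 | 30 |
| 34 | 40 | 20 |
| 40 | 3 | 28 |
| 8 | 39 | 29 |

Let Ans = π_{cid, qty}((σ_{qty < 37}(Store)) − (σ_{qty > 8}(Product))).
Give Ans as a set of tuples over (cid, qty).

{(16, 32), (18, 8), (22, 32), (39, 8)}

Selection qty < 37: {(11, 27, 15), (26, 12, 2), (32, 11, 30), (32, 16, 17), (32, 22, 27), (8, 18, 20), (8, 39, 29)}
Selection qty > 8: {(10, 20, 36), (10, 32, 18), (11, 27, 15), (22, 3, 20), (26, 12, 2), (26, 35, 15), (29, 19, 36), (30, 20, 17), (30, 3, 32), (32, 11, 30), (34, 40, 20), (40, 3, 28)}
Difference: {(11, 27, 15), (26, 12, 2), (32, 11, 30), (32, 16, 17), (32, 22, 27), (8, 18, 20), (8, 39, 29)} with {(10, 20, 36), (10, 32, 18), (11, 27, 15), (22, 3, 20), (26, 12, 2), (26, 35, 15), (29, 19, 36), (30, 20, 17), (30, 3, 32), (32, 11, 30), (34, 40, 20), (40, 3, 28)} → {(32, 16, 17), (32, 22, 27), (8, 18, 20), (8, 39, 29)}
π_{cid, qty} gives {(16, 32), (18, 8), (22, 32), (39, 8)}.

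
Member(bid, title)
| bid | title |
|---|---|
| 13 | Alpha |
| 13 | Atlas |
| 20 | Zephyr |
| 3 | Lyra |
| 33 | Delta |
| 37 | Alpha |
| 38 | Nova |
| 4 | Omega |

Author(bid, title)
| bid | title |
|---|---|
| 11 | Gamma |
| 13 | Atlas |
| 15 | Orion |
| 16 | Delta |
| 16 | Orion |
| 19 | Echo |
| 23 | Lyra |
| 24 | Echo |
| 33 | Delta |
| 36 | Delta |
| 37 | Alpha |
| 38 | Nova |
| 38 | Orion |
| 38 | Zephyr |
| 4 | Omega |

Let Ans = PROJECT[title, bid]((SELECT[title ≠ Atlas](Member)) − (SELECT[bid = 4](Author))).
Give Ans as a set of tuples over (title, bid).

{(Alpha, 13), (Alpha, 37), (Delta, 33), (Lyra, 3), (Nova, 38), (Zephyr, 20)}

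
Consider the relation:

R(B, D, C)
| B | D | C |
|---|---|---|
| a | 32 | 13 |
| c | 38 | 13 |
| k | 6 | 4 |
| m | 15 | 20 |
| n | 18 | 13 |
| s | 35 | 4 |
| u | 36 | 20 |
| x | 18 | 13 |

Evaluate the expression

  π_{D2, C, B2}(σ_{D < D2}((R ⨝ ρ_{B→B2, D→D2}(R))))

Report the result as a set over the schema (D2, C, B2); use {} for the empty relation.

ρ[B→B2, D→D2]: schema becomes (B2, D2, C); tuples unchanged.
Natural join on C: {(a, 32, 13, a, 32), (a, 32, 13, c, 38), (a, 32, 13, n, 18), (a, 32, 13, x, 18), (c, 38, 13, a, 32), (c, 38, 13, c, 38), (c, 38, 13, n, 18), (c, 38, 13, x, 18), (k, 6, 4, k, 6), (k, 6, 4, s, 35), (m, 15, 20, m, 15), (m, 15, 20, u, 36), (n, 18, 13, a, 32), (n, 18, 13, c, 38), (n, 18, 13, n, 18), (n, 18, 13, x, 18), (s, 35, 4, k, 6), (s, 35, 4, s, 35), (u, 36, 20, m, 15), (u, 36, 20, u, 36), (x, 18, 13, a, 32), (x, 18, 13, c, 38), (x, 18, 13, n, 18), (x, 18, 13, x, 18)}
Selection D < D2: {(a, 32, 13, c, 38), (k, 6, 4, s, 35), (m, 15, 20, u, 36), (n, 18, 13, a, 32), (n, 18, 13, c, 38), (x, 18, 13, a, 32), (x, 18, 13, c, 38)}
π[D2, C, B2]: project onto (D2, C, B2) (3 duplicate(s) eliminated) → {(32, 13, a), (35, 4, s), (36, 20, u), (38, 13, c)}

{(32, 13, a), (35, 4, s), (36, 20, u), (38, 13, c)}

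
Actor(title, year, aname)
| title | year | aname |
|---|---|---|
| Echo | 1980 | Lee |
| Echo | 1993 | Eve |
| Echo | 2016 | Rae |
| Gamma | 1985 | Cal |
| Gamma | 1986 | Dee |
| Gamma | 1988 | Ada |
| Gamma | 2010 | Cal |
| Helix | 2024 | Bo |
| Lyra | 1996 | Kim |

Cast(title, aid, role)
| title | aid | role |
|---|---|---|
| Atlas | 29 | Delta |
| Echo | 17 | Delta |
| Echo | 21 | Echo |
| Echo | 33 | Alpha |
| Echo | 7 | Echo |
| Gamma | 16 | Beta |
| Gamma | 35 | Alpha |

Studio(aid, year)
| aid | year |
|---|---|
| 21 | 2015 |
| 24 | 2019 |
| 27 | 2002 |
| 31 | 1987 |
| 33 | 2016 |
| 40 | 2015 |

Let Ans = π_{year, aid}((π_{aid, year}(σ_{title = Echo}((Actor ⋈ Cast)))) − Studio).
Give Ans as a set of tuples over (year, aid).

{(1980, 17), (1980, 21), (1980, 33), (1980, 7), (1993, 17), (1993, 21), (1993, 33), (1993, 7), (2016, 17), (2016, 21), (2016, 7)}

Joining Actor and Cast on title yields {(Echo, 1980, Lee, 17, Delta), (Echo, 1980, Lee, 21, Echo), (Echo, 1980, Lee, 33, Alpha), (Echo, 1980, Lee, 7, Echo), (Echo, 1993, Eve, 17, Delta), (Echo, 1993, Eve, 21, Echo), (Echo, 1993, Eve, 33, Alpha), (Echo, 1993, Eve, 7, Echo), (Echo, 2016, Rae, 17, Delta), (Echo, 2016, Rae, 21, Echo), (Echo, 2016, Rae, 33, Alpha), (Echo, 2016, Rae, 7, Echo), (Gamma, 1985, Cal, 16, Beta), (Gamma, 1985, Cal, 35, Alpha), (Gamma, 1986, Dee, 16, Beta), (Gamma, 1986, Dee, 35, Alpha), (Gamma, 1988, Ada, 16, Beta), (Gamma, 1988, Ada, 35, Alpha), (Gamma, 2010, Cal, 16, Beta), (Gamma, 2010, Cal, 35, Alpha)}.
Apply σ_{title = Echo}; surviving tuples: {(Echo, 1980, Lee, 17, Delta), (Echo, 1980, Lee, 21, Echo), (Echo, 1980, Lee, 33, Alpha), (Echo, 1980, Lee, 7, Echo), (Echo, 1993, Eve, 17, Delta), (Echo, 1993, Eve, 21, Echo), (Echo, 1993, Eve, 33, Alpha), (Echo, 1993, Eve, 7, Echo), (Echo, 2016, Rae, 17, Delta), (Echo, 2016, Rae, 21, Echo), (Echo, 2016, Rae, 33, Alpha), (Echo, 2016, Rae, 7, Echo)}
π_{aid, year} gives {(17, 1980), (17, 1993), (17, 2016), (21, 1980), (21, 1993), (21, 2016), (33, 1980), (33, 1993), (33, 2016), (7, 1980), (7, 1993), (7, 2016)}.
Difference: {(17, 1980), (17, 1993), (17, 2016), (21, 1980), (21, 1993), (21, 2016), (33, 1980), (33, 1993), (33, 2016), (7, 1980), (7, 1993), (7, 2016)} with {(21, 2015), (24, 2019), (27, 2002), (31, 1987), (33, 2016), (40, 2015)} → {(17, 1980), (17, 1993), (17, 2016), (21, 1980), (21, 1993), (21, 2016), (33, 1980), (33, 1993), (7, 1980), (7, 1993), (7, 2016)}
π_{year, aid} gives {(1980, 17), (1980, 21), (1980, 33), (1980, 7), (1993, 17), (1993, 21), (1993, 33), (1993, 7), (2016, 17), (2016, 21), (2016, 7)}.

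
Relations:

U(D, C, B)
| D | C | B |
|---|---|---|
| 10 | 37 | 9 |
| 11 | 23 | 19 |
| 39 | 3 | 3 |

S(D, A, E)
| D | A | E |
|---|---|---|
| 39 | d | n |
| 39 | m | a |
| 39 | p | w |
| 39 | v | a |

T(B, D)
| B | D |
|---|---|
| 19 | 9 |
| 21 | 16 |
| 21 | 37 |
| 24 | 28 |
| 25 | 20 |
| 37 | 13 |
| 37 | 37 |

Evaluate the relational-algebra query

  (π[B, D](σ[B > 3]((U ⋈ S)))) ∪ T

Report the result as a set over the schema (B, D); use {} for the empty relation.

U ⋈ S (natural join on D): {(39, 3, 3, d, n), (39, 3, 3, m, a), (39, 3, 3, p, w), (39, 3, 3, v, a)}
σ[B > 3]: keep tuples satisfying B > 3 → {}
π[B, D]: project onto (B, D) → {}
Union: {} with {(19, 9), (21, 16), (21, 37), (24, 28), (25, 20), (37, 13), (37, 37)} → {(19, 9), (21, 16), (21, 37), (24, 28), (25, 20), (37, 13), (37, 37)}

{(19, 9), (21, 16), (21, 37), (24, 28), (25, 20), (37, 13), (37, 37)}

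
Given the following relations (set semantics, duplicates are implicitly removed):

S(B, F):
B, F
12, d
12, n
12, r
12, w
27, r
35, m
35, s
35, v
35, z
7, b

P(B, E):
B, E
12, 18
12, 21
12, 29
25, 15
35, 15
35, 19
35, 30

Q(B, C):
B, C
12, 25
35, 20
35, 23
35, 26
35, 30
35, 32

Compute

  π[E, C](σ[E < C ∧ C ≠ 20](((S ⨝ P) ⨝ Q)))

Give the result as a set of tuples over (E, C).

{(15, 23), (15, 26), (15, 30), (15, 32), (18, 25), (19, 23), (19, 26), (19, 30), (19, 32), (21, 25), (30, 32)}

S ⋈ P (natural join on B): {(12, d, 18), (12, d, 21), (12, d, 29), (12, n, 18), (12, n, 21), (12, n, 29), (12, r, 18), (12, r, 21), (12, r, 29), (12, w, 18), (12, w, 21), (12, w, 29), (35, m, 15), (35, m, 19), (35, m, 30), (35, s, 15), (35, s, 19), (35, s, 30), (35, v, 15), (35, v, 19), (35, v, 30), (35, z, 15), (35, z, 19), (35, z, 30)}
(S ⨝ P) ⋈ Q (natural join on B): {(12, d, 18, 25), (12, d, 21, 25), (12, d, 29, 25), (12, n, 18, 25), (12, n, 21, 25), (12, n, 29, 25), (12, r, 18, 25), (12, r, 21, 25), (12, r, 29, 25), (12, w, 18, 25), (12, w, 21, 25), (12, w, 29, 25), (35, m, 15, 20), (35, m, 15, 23), (35, m, 15, 26), (35, m, 15, 30), (35, m, 15, 32), (35, m, 19, 20), (35, m, 19, 23), (35, m, 19, 26), (35, m, 19, 30), (35, m, 19, 32), (35, m, 30, 20), (35, m, 30, 23), (35, m, 30, 26), (35, m, 30, 30), (35, m, 30, 32), (35, s, 15, 20), (35, s, 15, 23), (35, s, 15, 26), (35, s, 15, 30), (35, s, 15, 32), (35, s, 19, 20), (35, s, 19, 23), (35, s, 19, 26), (35, s, 19, 30), (35, s, 19, 32), (35, s, 30, 20), (35, s, 30, 23), (35, s, 30, 26), (35, s, 30, 30), (35, s, 30, 32), (35, v, 15, 20), (35, v, 15, 23), (35, v, 15, 26), (35, v, 15, 30), (35, v, 15, 32), (35, v, 19, 20), (35, v, 19, 23), (35, v, 19, 26), (35, v, 19, 30), (35, v, 19, 32), (35, v, 30, 20), (35, v, 30, 23), (35, v, 30, 26), (35, v, 30, 30), (35, v, 30, 32), (35, z, 15, 20), (35, z, 15, 23), (35, z, 15, 26), (35, z, 15, 30), (35, z, 15, 32), (35, z, 19, 20), (35, z, 19, 23), (35, z, 19, 26), (35, z, 19, 30), (35, z, 19, 32), (35, z, 30, 20), (35, z, 30, 23), (35, z, 30, 26), (35, z, 30, 30), (35, z, 30, 32)}
Filtering on E < C ∧ C ≠ 20 leaves {(12, d, 18, 25), (12, d, 21, 25), (12, n, 18, 25), (12, n, 21, 25), (12, r, 18, 25), (12, r, 21, 25), (12, w, 18, 25), (12, w, 21, 25), (35, m, 15, 23), (35, m, 15, 26), (35, m, 15, 30), (35, m, 15, 32), (35, m, 19, 23), (35, m, 19, 26), (35, m, 19, 30), (35, m, 19, 32), (35, m, 30, 32), (35, s, 15, 23), (35, s, 15, 26), (35, s, 15, 30), (35, s, 15, 32), (35, s, 19, 23), (35, s, 19, 26), (35, s, 19, 30), (35, s, 19, 32), (35, s, 30, 32), (35, v, 15, 23), (35, v, 15, 26), (35, v, 15, 30), (35, v, 15, 32), (35, v, 19, 23), (35, v, 19, 26), (35, v, 19, 30), (35, v, 19, 32), (35, v, 30, 32), (35, z, 15, 23), (35, z, 15, 26), (35, z, 15, 30), (35, z, 15, 32), (35, z, 19, 23), (35, z, 19, 26), (35, z, 19, 30), (35, z, 19, 32), (35, z, 30, 32)}.
Projecting to E, C (33 duplicate(s) eliminated): {(15, 23), (15, 26), (15, 30), (15, 32), (18, 25), (19, 23), (19, 26), (19, 30), (19, 32), (21, 25), (30, 32)}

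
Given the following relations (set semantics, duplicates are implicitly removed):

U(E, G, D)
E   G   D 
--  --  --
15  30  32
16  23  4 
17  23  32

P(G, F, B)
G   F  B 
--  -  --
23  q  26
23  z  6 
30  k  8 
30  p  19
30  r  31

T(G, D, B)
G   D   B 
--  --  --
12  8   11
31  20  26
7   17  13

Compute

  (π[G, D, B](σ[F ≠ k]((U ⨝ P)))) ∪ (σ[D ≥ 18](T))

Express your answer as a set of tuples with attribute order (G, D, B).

{(23, 32, 26), (23, 32, 6), (23, 4, 26), (23, 4, 6), (30, 32, 19), (30, 32, 31), (31, 20, 26)}

Natural join on G: {(15, 30, 32, k, 8), (15, 30, 32, p, 19), (15, 30, 32, r, 31), (16, 23, 4, q, 26), (16, 23, 4, z, 6), (17, 23, 32, q, 26), (17, 23, 32, z, 6)}
Filtering on F ≠ k leaves {(15, 30, 32, p, 19), (15, 30, 32, r, 31), (16, 23, 4, q, 26), (16, 23, 4, z, 6), (17, 23, 32, q, 26), (17, 23, 32, z, 6)}.
Projecting to G, D, B: {(23, 32, 26), (23, 32, 6), (23, 4, 26), (23, 4, 6), (30, 32, 19), (30, 32, 31)}
Filtering on D ≥ 18 leaves {(31, 20, 26)}.
Taking the union: {(23, 32, 26), (23, 32, 6), (23, 4, 26), (23, 4, 6), (30, 32, 19), (30, 32, 31), (31, 20, 26)}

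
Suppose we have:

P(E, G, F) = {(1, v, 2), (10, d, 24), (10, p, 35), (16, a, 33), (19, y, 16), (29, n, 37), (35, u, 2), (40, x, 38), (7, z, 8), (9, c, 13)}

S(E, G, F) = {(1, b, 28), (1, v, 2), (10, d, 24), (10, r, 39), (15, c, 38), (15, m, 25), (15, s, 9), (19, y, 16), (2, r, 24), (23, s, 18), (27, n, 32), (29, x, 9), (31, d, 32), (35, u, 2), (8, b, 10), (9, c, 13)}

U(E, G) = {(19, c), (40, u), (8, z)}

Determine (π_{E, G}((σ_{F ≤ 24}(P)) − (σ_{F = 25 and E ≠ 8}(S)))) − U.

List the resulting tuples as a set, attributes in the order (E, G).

Filtering on F ≤ 24 leaves {(1, v, 2), (10, d, 24), (19, y, 16), (35, u, 2), (7, z, 8), (9, c, 13)}.
Filtering on F = 25 and E ≠ 8 leaves {(15, m, 25)}.
Taking the difference: {(1, v, 2), (10, d, 24), (19, y, 16), (35, u, 2), (7, z, 8), (9, c, 13)}
Keep only column(s) E, G: {(1, v), (10, d), (19, y), (35, u), (7, z), (9, c)}
Taking the difference: {(1, v), (10, d), (19, y), (35, u), (7, z), (9, c)}

{(1, v), (10, d), (19, y), (35, u), (7, z), (9, c)}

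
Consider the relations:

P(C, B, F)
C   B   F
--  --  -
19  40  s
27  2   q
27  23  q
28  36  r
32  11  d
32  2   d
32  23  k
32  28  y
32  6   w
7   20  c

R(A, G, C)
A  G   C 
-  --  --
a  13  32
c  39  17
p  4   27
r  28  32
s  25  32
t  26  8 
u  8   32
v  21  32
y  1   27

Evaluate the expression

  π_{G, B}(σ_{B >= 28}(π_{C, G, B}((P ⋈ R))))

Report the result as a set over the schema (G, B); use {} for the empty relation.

{(13, 28), (21, 28), (25, 28), (28, 28), (8, 28)}

P ⋈ R (natural join on C): {(27, 2, q, p, 4), (27, 2, q, y, 1), (27, 23, q, p, 4), (27, 23, q, y, 1), (32, 11, d, a, 13), (32, 11, d, r, 28), (32, 11, d, s, 25), (32, 11, d, u, 8), (32, 11, d, v, 21), (32, 2, d, a, 13), (32, 2, d, r, 28), (32, 2, d, s, 25), (32, 2, d, u, 8), (32, 2, d, v, 21), (32, 23, k, a, 13), (32, 23, k, r, 28), (32, 23, k, s, 25), (32, 23, k, u, 8), (32, 23, k, v, 21), (32, 28, y, a, 13), (32, 28, y, r, 28), (32, 28, y, s, 25), (32, 28, y, u, 8), (32, 28, y, v, 21), (32, 6, w, a, 13), (32, 6, w, r, 28), (32, 6, w, s, 25), (32, 6, w, u, 8), (32, 6, w, v, 21)}
Projecting to C, G, B: {(27, 1, 2), (27, 1, 23), (27, 4, 2), (27, 4, 23), (32, 13, 11), (32, 13, 2), (32, 13, 23), (32, 13, 28), (32, 13, 6), (32, 21, 11), (32, 21, 2), (32, 21, 23), (32, 21, 28), (32, 21, 6), (32, 25, 11), (32, 25, 2), (32, 25, 23), (32, 25, 28), (32, 25, 6), (32, 28, 11), (32, 28, 2), (32, 28, 23), (32, 28, 28), (32, 28, 6), (32, 8, 11), (32, 8, 2), (32, 8, 23), (32, 8, 28), (32, 8, 6)}
Selection B >= 28: {(32, 13, 28), (32, 21, 28), (32, 25, 28), (32, 28, 28), (32, 8, 28)}
Projecting to G, B: {(13, 28), (21, 28), (25, 28), (28, 28), (8, 28)}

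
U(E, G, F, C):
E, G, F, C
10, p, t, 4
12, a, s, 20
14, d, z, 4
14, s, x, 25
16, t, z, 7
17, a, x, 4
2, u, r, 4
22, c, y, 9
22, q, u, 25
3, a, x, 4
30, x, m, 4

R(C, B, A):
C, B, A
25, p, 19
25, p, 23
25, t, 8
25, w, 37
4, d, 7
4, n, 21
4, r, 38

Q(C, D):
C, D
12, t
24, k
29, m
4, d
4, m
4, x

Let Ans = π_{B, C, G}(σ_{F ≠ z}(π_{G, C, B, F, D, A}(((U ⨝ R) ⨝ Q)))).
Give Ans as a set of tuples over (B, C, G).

U ⋈ R (natural join on C): {(10, p, t, 4, d, 7), (10, p, t, 4, n, 21), (10, p, t, 4, r, 38), (14, d, z, 4, d, 7), (14, d, z, 4, n, 21), (14, d, z, 4, r, 38), (14, s, x, 25, p, 19), (14, s, x, 25, p, 23), (14, s, x, 25, t, 8), (14, s, x, 25, w, 37), (17, a, x, 4, d, 7), (17, a, x, 4, n, 21), (17, a, x, 4, r, 38), (2, u, r, 4, d, 7), (2, u, r, 4, n, 21), (2, u, r, 4, r, 38), (22, q, u, 25, p, 19), (22, q, u, 25, p, 23), (22, q, u, 25, t, 8), (22, q, u, 25, w, 37), (3, a, x, 4, d, 7), (3, a, x, 4, n, 21), (3, a, x, 4, r, 38), (30, x, m, 4, d, 7), (30, x, m, 4, n, 21), (30, x, m, 4, r, 38)}
(U ⨝ R) ⋈ Q (natural join on C): {(10, p, t, 4, d, 7, d), (10, p, t, 4, d, 7, m), (10, p, t, 4, d, 7, x), (10, p, t, 4, n, 21, d), (10, p, t, 4, n, 21, m), (10, p, t, 4, n, 21, x), (10, p, t, 4, r, 38, d), (10, p, t, 4, r, 38, m), (10, p, t, 4, r, 38, x), (14, d, z, 4, d, 7, d), (14, d, z, 4, d, 7, m), (14, d, z, 4, d, 7, x), (14, d, z, 4, n, 21, d), (14, d, z, 4, n, 21, m), (14, d, z, 4, n, 21, x), (14, d, z, 4, r, 38, d), (14, d, z, 4, r, 38, m), (14, d, z, 4, r, 38, x), (17, a, x, 4, d, 7, d), (17, a, x, 4, d, 7, m), (17, a, x, 4, d, 7, x), (17, a, x, 4, n, 21, d), (17, a, x, 4, n, 21, m), (17, a, x, 4, n, 21, x), (17, a, x, 4, r, 38, d), (17, a, x, 4, r, 38, m), (17, a, x, 4, r, 38, x), (2, u, r, 4, d, 7, d), (2, u, r, 4, d, 7, m), (2, u, r, 4, d, 7, x), (2, u, r, 4, n, 21, d), (2, u, r, 4, n, 21, m), (2, u, r, 4, n, 21, x), (2, u, r, 4, r, 38, d), (2, u, r, 4, r, 38, m), (2, u, r, 4, r, 38, x), (3, a, x, 4, d, 7, d), (3, a, x, 4, d, 7, m), (3, a, x, 4, d, 7, x), (3, a, x, 4, n, 21, d), (3, a, x, 4, n, 21, m), (3, a, x, 4, n, 21, x), (3, a, x, 4, r, 38, d), (3, a, x, 4, r, 38, m), (3, a, x, 4, r, 38, x), (30, x, m, 4, d, 7, d), (30, x, m, 4, d, 7, m), (30, x, m, 4, d, 7, x), (30, x, m, 4, n, 21, d), (30, x, m, 4, n, 21, m), (30, x, m, 4, n, 21, x), (30, x, m, 4, r, 38, d), (30, x, m, 4, r, 38, m), (30, x, m, 4, r, 38, x)}
Projecting to G, C, B, F, D, A (9 duplicate(s) eliminated): {(a, 4, d, x, d, 7), (a, 4, d, x, m, 7), (a, 4, d, x, x, 7), (a, 4, n, x, d, 21), (a, 4, n, x, m, 21), (a, 4, n, x, x, 21), (a, 4, r, x, d, 38), (a, 4, r, x, m, 38), (a, 4, r, x, x, 38), (d, 4, d, z, d, 7), (d, 4, d, z, m, 7), (d, 4, d, z, x, 7), (d, 4, n, z, d, 21), (d, 4, n, z, m, 21), (d, 4, n, z, x, 21), (d, 4, r, z, d, 38), (d, 4, r, z, m, 38), (d, 4, r, z, x, 38), (p, 4, d, t, d, 7), (p, 4, d, t, m, 7), (p, 4, d, t, x, 7), (p, 4, n, t, d, 21), (p, 4, n, t, m, 21), (p, 4, n, t, x, 21), (p, 4, r, t, d, 38), (p, 4, r, t, m, 38), (p, 4, r, t, x, 38), (u, 4, d, r, d, 7), (u, 4, d, r, m, 7), (u, 4, d, r, x, 7), (u, 4, n, r, d, 21), (u, 4, n, r, m, 21), (u, 4, n, r, x, 21), (u, 4, r, r, d, 38), (u, 4, r, r, m, 38), (u, 4, r, r, x, 38), (x, 4, d, m, d, 7), (x, 4, d, m, m, 7), (x, 4, d, m, x, 7), (x, 4, n, m, d, 21), (x, 4, n, m, m, 21), (x, 4, n, m, x, 21), (x, 4, r, m, d, 38), (x, 4, r, m, m, 38), (x, 4, r, m, x, 38)}
σ[F ≠ z]: keep tuples satisfying F ≠ z → {(a, 4, d, x, d, 7), (a, 4, d, x, m, 7), (a, 4, d, x, x, 7), (a, 4, n, x, d, 21), (a, 4, n, x, m, 21), (a, 4, n, x, x, 21), (a, 4, r, x, d, 38), (a, 4, r, x, m, 38), (a, 4, r, x, x, 38), (p, 4, d, t, d, 7), (p, 4, d, t, m, 7), (p, 4, d, t, x, 7), (p, 4, n, t, d, 21), (p, 4, n, t, m, 21), (p, 4, n, t, x, 21), (p, 4, r, t, d, 38), (p, 4, r, t, m, 38), (p, 4, r, t, x, 38), (u, 4, d, r, d, 7), (u, 4, d, r, m, 7), (u, 4, d, r, x, 7), (u, 4, n, r, d, 21), (u, 4, n, r, m, 21), (u, 4, n, r, x, 21), (u, 4, r, r, d, 38), (u, 4, r, r, m, 38), (u, 4, r, r, x, 38), (x, 4, d, m, d, 7), (x, 4, d, m, m, 7), (x, 4, d, m, x, 7), (x, 4, n, m, d, 21), (x, 4, n, m, m, 21), (x, 4, n, m, x, 21), (x, 4, r, m, d, 38), (x, 4, r, m, m, 38), (x, 4, r, m, x, 38)}
Projecting to B, C, G (24 duplicate(s) eliminated): {(d, 4, a), (d, 4, p), (d, 4, u), (d, 4, x), (n, 4, a), (n, 4, p), (n, 4, u), (n, 4, x), (r, 4, a), (r, 4, p), (r, 4, u), (r, 4, x)}

{(d, 4, a), (d, 4, p), (d, 4, u), (d, 4, x), (n, 4, a), (n, 4, p), (n, 4, u), (n, 4, x), (r, 4, a), (r, 4, p), (r, 4, u), (r, 4, x)}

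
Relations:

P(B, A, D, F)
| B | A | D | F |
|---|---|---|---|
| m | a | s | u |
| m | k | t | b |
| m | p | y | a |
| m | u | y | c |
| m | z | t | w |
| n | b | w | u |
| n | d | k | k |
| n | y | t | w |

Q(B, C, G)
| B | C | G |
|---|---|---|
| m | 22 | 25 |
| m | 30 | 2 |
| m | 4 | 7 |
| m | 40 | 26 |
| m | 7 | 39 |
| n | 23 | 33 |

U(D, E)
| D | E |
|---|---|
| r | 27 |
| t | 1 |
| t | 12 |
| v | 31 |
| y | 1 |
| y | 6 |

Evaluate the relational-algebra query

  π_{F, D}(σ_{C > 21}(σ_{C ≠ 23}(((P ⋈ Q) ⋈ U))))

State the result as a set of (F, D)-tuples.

{(a, y), (b, t), (c, y), (w, t)}

P ⋈ Q (natural join on B): {(m, a, s, u, 22, 25), (m, a, s, u, 30, 2), (m, a, s, u, 4, 7), (m, a, s, u, 40, 26), (m, a, s, u, 7, 39), (m, k, t, b, 22, 25), (m, k, t, b, 30, 2), (m, k, t, b, 4, 7), (m, k, t, b, 40, 26), (m, k, t, b, 7, 39), (m, p, y, a, 22, 25), (m, p, y, a, 30, 2), (m, p, y, a, 4, 7), (m, p, y, a, 40, 26), (m, p, y, a, 7, 39), (m, u, y, c, 22, 25), (m, u, y, c, 30, 2), (m, u, y, c, 4, 7), (m, u, y, c, 40, 26), (m, u, y, c, 7, 39), (m, z, t, w, 22, 25), (m, z, t, w, 30, 2), (m, z, t, w, 4, 7), (m, z, t, w, 40, 26), (m, z, t, w, 7, 39), (n, b, w, u, 23, 33), (n, d, k, k, 23, 33), (n, y, t, w, 23, 33)}
(P ⋈ Q) ⋈ U (natural join on D): {(m, k, t, b, 22, 25, 1), (m, k, t, b, 22, 25, 12), (m, k, t, b, 30, 2, 1), (m, k, t, b, 30, 2, 12), (m, k, t, b, 4, 7, 1), (m, k, t, b, 4, 7, 12), (m, k, t, b, 40, 26, 1), (m, k, t, b, 40, 26, 12), (m, k, t, b, 7, 39, 1), (m, k, t, b, 7, 39, 12), (m, p, y, a, 22, 25, 1), (m, p, y, a, 22, 25, 6), (m, p, y, a, 30, 2, 1), (m, p, y, a, 30, 2, 6), (m, p, y, a, 4, 7, 1), (m, p, y, a, 4, 7, 6), (m, p, y, a, 40, 26, 1), (m, p, y, a, 40, 26, 6), (m, p, y, a, 7, 39, 1), (m, p, y, a, 7, 39, 6), (m, u, y, c, 22, 25, 1), (m, u, y, c, 22, 25, 6), (m, u, y, c, 30, 2, 1), (m, u, y, c, 30, 2, 6), (m, u, y, c, 4, 7, 1), (m, u, y, c, 4, 7, 6), (m, u, y, c, 40, 26, 1), (m, u, y, c, 40, 26, 6), (m, u, y, c, 7, 39, 1), (m, u, y, c, 7, 39, 6), (m, z, t, w, 22, 25, 1), (m, z, t, w, 22, 25, 12), (m, z, t, w, 30, 2, 1), (m, z, t, w, 30, 2, 12), (m, z, t, w, 4, 7, 1), (m, z, t, w, 4, 7, 12), (m, z, t, w, 40, 26, 1), (m, z, t, w, 40, 26, 12), (m, z, t, w, 7, 39, 1), (m, z, t, w, 7, 39, 12), (n, y, t, w, 23, 33, 1), (n, y, t, w, 23, 33, 12)}
Selection C ≠ 23: {(m, k, t, b, 22, 25, 1), (m, k, t, b, 22, 25, 12), (m, k, t, b, 30, 2, 1), (m, k, t, b, 30, 2, 12), (m, k, t, b, 4, 7, 1), (m, k, t, b, 4, 7, 12), (m, k, t, b, 40, 26, 1), (m, k, t, b, 40, 26, 12), (m, k, t, b, 7, 39, 1), (m, k, t, b, 7, 39, 12), (m, p, y, a, 22, 25, 1), (m, p, y, a, 22, 25, 6), (m, p, y, a, 30, 2, 1), (m, p, y, a, 30, 2, 6), (m, p, y, a, 4, 7, 1), (m, p, y, a, 4, 7, 6), (m, p, y, a, 40, 26, 1), (m, p, y, a, 40, 26, 6), (m, p, y, a, 7, 39, 1), (m, p, y, a, 7, 39, 6), (m, u, y, c, 22, 25, 1), (m, u, y, c, 22, 25, 6), (m, u, y, c, 30, 2, 1), (m, u, y, c, 30, 2, 6), (m, u, y, c, 4, 7, 1), (m, u, y, c, 4, 7, 6), (m, u, y, c, 40, 26, 1), (m, u, y, c, 40, 26, 6), (m, u, y, c, 7, 39, 1), (m, u, y, c, 7, 39, 6), (m, z, t, w, 22, 25, 1), (m, z, t, w, 22, 25, 12), (m, z, t, w, 30, 2, 1), (m, z, t, w, 30, 2, 12), (m, z, t, w, 4, 7, 1), (m, z, t, w, 4, 7, 12), (m, z, t, w, 40, 26, 1), (m, z, t, w, 40, 26, 12), (m, z, t, w, 7, 39, 1), (m, z, t, w, 7, 39, 12)}
Selection C > 21: {(m, k, t, b, 22, 25, 1), (m, k, t, b, 22, 25, 12), (m, k, t, b, 30, 2, 1), (m, k, t, b, 30, 2, 12), (m, k, t, b, 40, 26, 1), (m, k, t, b, 40, 26, 12), (m, p, y, a, 22, 25, 1), (m, p, y, a, 22, 25, 6), (m, p, y, a, 30, 2, 1), (m, p, y, a, 30, 2, 6), (m, p, y, a, 40, 26, 1), (m, p, y, a, 40, 26, 6), (m, u, y, c, 22, 25, 1), (m, u, y, c, 22, 25, 6), (m, u, y, c, 30, 2, 1), (m, u, y, c, 30, 2, 6), (m, u, y, c, 40, 26, 1), (m, u, y, c, 40, 26, 6), (m, z, t, w, 22, 25, 1), (m, z, t, w, 22, 25, 12), (m, z, t, w, 30, 2, 1), (m, z, t, w, 30, 2, 12), (m, z, t, w, 40, 26, 1), (m, z, t, w, 40, 26, 12)}
π_{F, D} gives {(a, y), (b, t), (c, y), (w, t)} (20 duplicate(s) eliminated).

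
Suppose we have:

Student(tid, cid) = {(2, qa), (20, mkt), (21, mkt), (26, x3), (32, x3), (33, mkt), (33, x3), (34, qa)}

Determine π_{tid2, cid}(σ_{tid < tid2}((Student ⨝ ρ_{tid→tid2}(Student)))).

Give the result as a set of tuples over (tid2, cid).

ρ[tid→tid2]: schema becomes (tid2, cid); tuples unchanged.
Joining Student and ρ_{tid→tid2}(Student) on cid yields {(2, qa, 2), (2, qa, 34), (20, mkt, 20), (20, mkt, 21), (20, mkt, 33), (21, mkt, 20), (21, mkt, 21), (21, mkt, 33), (26, x3, 26), (26, x3, 32), (26, x3, 33), (32, x3, 26), (32, x3, 32), (32, x3, 33), (33, mkt, 20), (33, mkt, 21), (33, mkt, 33), (33, x3, 26), (33, x3, 32), (33, x3, 33), (34, qa, 2), (34, qa, 34)}.
Selection tid < tid2: {(2, qa, 34), (20, mkt, 21), (20, mkt, 33), (21, mkt, 33), (26, x3, 32), (26, x3, 33), (32, x3, 33)}
Keep only column(s) tid2, cid (2 duplicate(s) eliminated): {(21, mkt), (32, x3), (33, mkt), (33, x3), (34, qa)}

{(21, mkt), (32, x3), (33, mkt), (33, x3), (34, qa)}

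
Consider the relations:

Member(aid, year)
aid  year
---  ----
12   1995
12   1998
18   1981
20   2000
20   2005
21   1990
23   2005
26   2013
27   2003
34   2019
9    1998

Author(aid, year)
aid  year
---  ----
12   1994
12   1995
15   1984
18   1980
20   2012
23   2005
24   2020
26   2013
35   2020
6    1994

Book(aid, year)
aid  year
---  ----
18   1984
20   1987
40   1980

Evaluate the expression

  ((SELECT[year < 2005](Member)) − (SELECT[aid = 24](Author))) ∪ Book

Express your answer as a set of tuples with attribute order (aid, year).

{(12, 1995), (12, 1998), (18, 1981), (18, 1984), (20, 1987), (20, 2000), (21, 1990), (27, 2003), (40, 1980), (9, 1998)}

σ[year < 2005]: keep tuples satisfying year < 2005 → {(12, 1995), (12, 1998), (18, 1981), (20, 2000), (21, 1990), (27, 2003), (9, 1998)}
σ[aid = 24]: keep tuples satisfying aid = 24 → {(24, 2020)}
Difference: {(12, 1995), (12, 1998), (18, 1981), (20, 2000), (21, 1990), (27, 2003), (9, 1998)} with {(24, 2020)} → {(12, 1995), (12, 1998), (18, 1981), (20, 2000), (21, 1990), (27, 2003), (9, 1998)}
Union: {(12, 1995), (12, 1998), (18, 1981), (20, 2000), (21, 1990), (27, 2003), (9, 1998)} with {(18, 1984), (20, 1987), (40, 1980)} → {(12, 1995), (12, 1998), (18, 1981), (18, 1984), (20, 1987), (20, 2000), (21, 1990), (27, 2003), (40, 1980), (9, 1998)}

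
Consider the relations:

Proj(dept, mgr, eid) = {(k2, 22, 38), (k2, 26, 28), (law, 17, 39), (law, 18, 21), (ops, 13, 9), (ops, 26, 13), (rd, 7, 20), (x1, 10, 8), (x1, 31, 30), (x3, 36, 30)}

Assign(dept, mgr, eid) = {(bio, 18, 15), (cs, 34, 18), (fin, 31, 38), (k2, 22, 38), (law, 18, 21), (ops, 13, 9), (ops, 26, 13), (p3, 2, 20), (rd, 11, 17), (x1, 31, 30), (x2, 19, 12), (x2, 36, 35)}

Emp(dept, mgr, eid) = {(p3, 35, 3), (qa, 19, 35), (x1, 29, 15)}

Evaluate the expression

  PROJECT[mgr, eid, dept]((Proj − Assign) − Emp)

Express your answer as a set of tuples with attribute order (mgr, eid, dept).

{(10, 8, x1), (17, 39, law), (26, 28, k2), (36, 30, x3), (7, 20, rd)}

Taking the difference: {(k2, 26, 28), (law, 17, 39), (rd, 7, 20), (x1, 10, 8), (x3, 36, 30)}
Taking the difference: {(k2, 26, 28), (law, 17, 39), (rd, 7, 20), (x1, 10, 8), (x3, 36, 30)}
π[mgr, eid, dept]: project onto (mgr, eid, dept) → {(10, 8, x1), (17, 39, law), (26, 28, k2), (36, 30, x3), (7, 20, rd)}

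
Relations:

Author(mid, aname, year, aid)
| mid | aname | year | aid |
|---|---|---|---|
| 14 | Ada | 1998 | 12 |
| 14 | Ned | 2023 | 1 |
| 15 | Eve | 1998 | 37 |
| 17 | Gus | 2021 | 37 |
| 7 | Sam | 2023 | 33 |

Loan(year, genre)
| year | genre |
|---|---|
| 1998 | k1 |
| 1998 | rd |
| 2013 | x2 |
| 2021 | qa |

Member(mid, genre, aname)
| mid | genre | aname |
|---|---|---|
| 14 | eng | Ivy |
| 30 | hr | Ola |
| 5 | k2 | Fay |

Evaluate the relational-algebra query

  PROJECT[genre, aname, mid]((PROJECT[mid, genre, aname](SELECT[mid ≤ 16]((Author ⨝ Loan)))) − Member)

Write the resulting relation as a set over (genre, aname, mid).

{(k1, Ada, 14), (k1, Eve, 15), (rd, Ada, 14), (rd, Eve, 15)}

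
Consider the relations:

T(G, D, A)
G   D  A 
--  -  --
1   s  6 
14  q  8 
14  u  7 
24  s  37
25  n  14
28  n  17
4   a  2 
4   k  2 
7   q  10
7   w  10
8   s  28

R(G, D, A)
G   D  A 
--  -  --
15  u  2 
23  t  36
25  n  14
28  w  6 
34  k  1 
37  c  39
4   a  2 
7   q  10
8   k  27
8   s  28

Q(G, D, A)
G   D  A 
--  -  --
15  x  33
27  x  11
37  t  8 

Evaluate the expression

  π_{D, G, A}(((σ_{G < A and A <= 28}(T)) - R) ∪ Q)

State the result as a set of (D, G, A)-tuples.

{(s, 1, 6), (t, 37, 8), (w, 7, 10), (x, 15, 33), (x, 27, 11)}

Apply σ_{G < A and A <= 28}; surviving tuples: {(1, s, 6), (7, q, 10), (7, w, 10), (8, s, 28)}
Set difference of the two operands is {(1, s, 6), (7, w, 10)}.
Set union of the two operands is {(1, s, 6), (15, x, 33), (27, x, 11), (37, t, 8), (7, w, 10)}.
Projecting to D, G, A: {(s, 1, 6), (t, 37, 8), (w, 7, 10), (x, 15, 33), (x, 27, 11)}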